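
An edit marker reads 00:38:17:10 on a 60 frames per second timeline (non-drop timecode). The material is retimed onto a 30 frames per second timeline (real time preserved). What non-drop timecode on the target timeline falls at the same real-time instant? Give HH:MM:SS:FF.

Source frame index: (0×3600 + 38×60 + 17) × 60 + 10 = 137830.
Real time: 137830 / (60) = 13783/6 s.
Target frame: (13783/6) × (30) = 68915.
At 30 labels/s: frame 68915 → 00:38:17:05.

00:38:17:05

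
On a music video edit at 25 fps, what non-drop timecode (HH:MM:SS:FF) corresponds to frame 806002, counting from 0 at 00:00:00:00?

08:57:20:02

806002 ÷ 25 = 32240 full seconds, remainder 2 frames.
32240 s = 8 h 57 min 20 s.
Timecode: 08:57:20:02.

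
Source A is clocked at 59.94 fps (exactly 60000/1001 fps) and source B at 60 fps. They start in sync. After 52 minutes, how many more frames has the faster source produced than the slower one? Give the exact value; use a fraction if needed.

14400/77 frames

52 min = 3120 s.
A emits 60000/1001 × 3120 = 14400000/77 frames; B emits 60 × 3120 = 187200.
Difference = 14400/77 frames (≈ 187.0130); B is ahead of A.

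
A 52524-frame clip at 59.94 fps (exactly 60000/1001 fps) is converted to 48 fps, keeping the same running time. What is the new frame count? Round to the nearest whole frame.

Frames at target rate = 52524 × (48) / (60000/1001) = 26288262/625 ≈ 42061.219.
Nearest whole frame: 42061.

42061 frames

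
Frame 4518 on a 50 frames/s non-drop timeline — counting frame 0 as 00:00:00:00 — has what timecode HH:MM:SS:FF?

00:01:30:18

4518 ÷ 50 = 90 full seconds, remainder 18 frames.
90 s = 0 h 1 min 30 s.
Timecode: 00:01:30:18.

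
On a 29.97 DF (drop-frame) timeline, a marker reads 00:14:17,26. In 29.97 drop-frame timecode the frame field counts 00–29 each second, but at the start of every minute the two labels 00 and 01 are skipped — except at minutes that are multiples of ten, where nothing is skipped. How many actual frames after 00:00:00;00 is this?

As if non-drop at 30 labels/s: (0 × 3600 + 14 × 60 + 17) × 30 + 26 = 25736.
Minute boundaries passed: 14; those not divisible by 10: 14 − 1 = 13; dropped labels = 2 × 13 = 26.
Actual frame index = 25736 − 26 = 25710.

25710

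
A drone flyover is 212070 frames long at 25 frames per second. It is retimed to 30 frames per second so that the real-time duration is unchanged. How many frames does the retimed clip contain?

Target frames = source frames × (target rate / source rate) = 212070 × (30)/(25) = 212070 × 6/5 = 254484.

254484 frames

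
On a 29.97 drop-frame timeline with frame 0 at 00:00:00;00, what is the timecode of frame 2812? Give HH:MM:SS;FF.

Each 10-minute DF block holds 10 × 60 × 30 − 9 × 2 = 17982 frames. 2812 ÷ 17982 → 0 full blocks, remainder 2812.
Within the partial block the first minute is 1800 frames and each further minute 1798, so 1 further minute boundary passed. Total skipped labels = 18 × 0 + 2 × 1 = 2.
Non-drop label index = 2812 + 2 = 2814; at 30 labels/s that is 00:01:33:24, i.e. DF 00:01:33;24.

00:01:33;24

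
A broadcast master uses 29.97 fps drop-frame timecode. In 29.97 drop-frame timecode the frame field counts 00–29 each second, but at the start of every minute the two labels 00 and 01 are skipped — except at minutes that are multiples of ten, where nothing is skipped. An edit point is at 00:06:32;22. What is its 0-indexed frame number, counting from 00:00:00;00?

As if non-drop at 30 labels/s: (0 × 3600 + 6 × 60 + 32) × 30 + 22 = 11782.
Minute boundaries passed: 6; those not divisible by 10: 6 − 0 = 6; dropped labels = 2 × 6 = 12.
Actual frame index = 11782 − 12 = 11770.

11770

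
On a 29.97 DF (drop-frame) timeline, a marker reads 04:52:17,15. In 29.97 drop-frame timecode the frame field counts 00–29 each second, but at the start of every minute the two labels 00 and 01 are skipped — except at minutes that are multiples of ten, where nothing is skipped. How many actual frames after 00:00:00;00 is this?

As if non-drop at 30 labels/s: (4 × 3600 + 52 × 60 + 17) × 30 + 15 = 526125.
Minute boundaries passed: 292; those not divisible by 10: 292 − 29 = 263; dropped labels = 2 × 263 = 526.
Actual frame index = 526125 − 526 = 525599.

525599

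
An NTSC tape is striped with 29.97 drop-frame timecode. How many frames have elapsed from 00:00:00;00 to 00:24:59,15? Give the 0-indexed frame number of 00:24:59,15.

44941

Complete 10-minute blocks: 2, each 17982 frames → 35964.
Remaining 4 whole minutes in the current block: 1800 + 3 × 1798 = 7194 frames.
Within the current minute: 59 × 30 + 15 − 2 = 1783 (labels ;00/;01 skipped at this minute). Total = 35964 + 7194 + 1783 = 44941.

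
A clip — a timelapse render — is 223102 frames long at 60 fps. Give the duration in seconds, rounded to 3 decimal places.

Running time = 223102 × 1/60 = 111551/30 s ≈ 3718.367 s.

3718.367 seconds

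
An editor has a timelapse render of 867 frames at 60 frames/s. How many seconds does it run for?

Running time = 867 / (60) = 14.45 s.

14.45 seconds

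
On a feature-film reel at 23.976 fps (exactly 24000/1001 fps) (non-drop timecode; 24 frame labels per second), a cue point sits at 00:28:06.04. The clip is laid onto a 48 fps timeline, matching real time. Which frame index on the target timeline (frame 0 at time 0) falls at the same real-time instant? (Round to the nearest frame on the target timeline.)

frame 81017

Source frame index: (0×3600 + 28×60 + 6) × 24 + 4 = 40468.
Real time: 40468 / (24000/1001) = 10127117/6000 s.
Target frame: (10127117/6000) × (48) = 10127117/125 ≈ 81016.936 → 81017.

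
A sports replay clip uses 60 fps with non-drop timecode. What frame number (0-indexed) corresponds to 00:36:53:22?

132802

Total seconds to the label: (0 × 3600 + 36 × 60 + 53) = 2213.
Frame index = 2213 × 60 + 22 = 132802.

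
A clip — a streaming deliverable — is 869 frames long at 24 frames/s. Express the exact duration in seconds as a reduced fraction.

869/24 seconds

Running time = 869 ÷ (24) = 869 × 1/24 = 869/24 s.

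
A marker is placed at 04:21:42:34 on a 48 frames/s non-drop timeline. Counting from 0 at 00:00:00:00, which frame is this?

Total seconds to the label: (4 × 3600 + 21 × 60 + 42) = 15702.
Frame index = 15702 × 48 + 34 = 753730.

frame 753730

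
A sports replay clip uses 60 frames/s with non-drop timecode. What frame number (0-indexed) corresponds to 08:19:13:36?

Total seconds to the label: (8 × 3600 + 19 × 60 + 13) = 29953.
Frame index = 29953 × 60 + 36 = 1797216.

frame 1797216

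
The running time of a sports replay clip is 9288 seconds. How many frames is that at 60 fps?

Frames = 9288 × 60 = 557280.

557280 frames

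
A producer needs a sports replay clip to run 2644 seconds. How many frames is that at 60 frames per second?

158640 frames

Frames = 2644 × 60 = 158640.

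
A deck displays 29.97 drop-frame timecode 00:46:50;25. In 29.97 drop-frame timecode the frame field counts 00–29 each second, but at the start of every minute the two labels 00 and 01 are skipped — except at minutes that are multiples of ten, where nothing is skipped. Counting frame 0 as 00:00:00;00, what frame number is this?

Complete 10-minute blocks: 4, each 17982 frames → 71928.
Remaining 6 whole minutes in the current block: 1800 + 5 × 1798 = 10790 frames.
Within the current minute: 50 × 30 + 25 − 2 = 1523 (labels ;00/;01 skipped at this minute). Total = 71928 + 10790 + 1523 = 84241.

84241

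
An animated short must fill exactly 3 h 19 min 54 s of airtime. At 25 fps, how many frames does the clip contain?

3 h 19 min 54 s = 11994 s.
Frames = 11994 × 25 = 299850.

299850 frames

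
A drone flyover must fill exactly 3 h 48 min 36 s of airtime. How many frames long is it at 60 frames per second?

3 h 48 min 36 s = 13716 s.
Frames = 13716 × 60 = 822960.

822960 frames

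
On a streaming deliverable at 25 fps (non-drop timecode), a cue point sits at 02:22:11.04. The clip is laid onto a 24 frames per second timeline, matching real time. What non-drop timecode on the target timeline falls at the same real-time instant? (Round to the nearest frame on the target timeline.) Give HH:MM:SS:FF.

02:22:11:04

Source frame index: (2×3600 + 22×60 + 11) × 25 + 4 = 213279.
Real time: 213279 / (25) = 213279/25 s.
Target frame: (213279/25) × (24) = 5118696/25 ≈ 204747.840 → 204748.
At 24 labels/s: frame 204748 → 02:22:11:04.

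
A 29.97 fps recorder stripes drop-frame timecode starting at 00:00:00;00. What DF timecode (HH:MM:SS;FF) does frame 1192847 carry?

11:03:21;11

Ten DF minutes hold 17982 frames, so frame 1192847 lies in block 66 (frames 1186812–1204793) with 6035 frames into that block.
The block's first minute is 1800 frames and the rest 1798 each; 6035 frames reaches minute 3, so 66 × 18 + 3 × 2 = 1194 labels have been skipped so far.
Adding those back, label number 1192847 + 1194 = 1194041 at 30 labels/s is 39801 s + 11 f = 11 h 3 min 21 s frame 11, i.e. 11:03:21;11.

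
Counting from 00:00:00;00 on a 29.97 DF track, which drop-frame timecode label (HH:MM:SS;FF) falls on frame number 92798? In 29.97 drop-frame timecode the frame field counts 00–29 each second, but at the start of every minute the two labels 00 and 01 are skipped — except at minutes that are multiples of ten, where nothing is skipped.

Ten DF minutes hold 17982 frames, so frame 92798 lies in block 5 (frames 89910–107891) with 2888 frames into that block.
The block's first minute is 1800 frames and the rest 1798 each; 2888 frames reaches minute 1, so 5 × 18 + 1 × 2 = 92 labels have been skipped so far.
Adding those back, label number 92798 + 92 = 92890 at 30 labels/s is 3096 s + 10 f = 0 h 51 min 36 s frame 10, i.e. 00:51:36;10.

00:51:36;10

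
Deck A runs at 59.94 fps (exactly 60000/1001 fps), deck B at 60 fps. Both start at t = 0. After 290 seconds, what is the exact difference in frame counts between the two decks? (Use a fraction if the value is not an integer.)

A emits 60000/1001 × 290 = 17400000/1001 frames; B emits 60 × 290 = 17400.
Difference = 17400/1001 frames (≈ 17.3826); B is ahead of A.

17400/1001 frames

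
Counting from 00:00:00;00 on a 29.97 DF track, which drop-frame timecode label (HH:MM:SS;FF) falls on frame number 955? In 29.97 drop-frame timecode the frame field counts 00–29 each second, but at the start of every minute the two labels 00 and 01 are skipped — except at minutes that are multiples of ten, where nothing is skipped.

00:00:31;25

Each 10-minute DF block holds 10 × 60 × 30 − 9 × 2 = 17982 frames. 955 ÷ 17982 → 0 full blocks, remainder 955.
Within the partial block the first minute is 1800 frames and each further minute 1798, so 0 further minute boundaries passed. Total skipped labels = 18 × 0 + 2 × 0 = 0.
Non-drop label index = 955 + 0 = 955; at 30 labels/s that is 00:00:31:25, i.e. DF 00:00:31;25.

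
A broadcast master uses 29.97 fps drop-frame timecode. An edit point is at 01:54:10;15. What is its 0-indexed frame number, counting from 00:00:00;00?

205309

As if non-drop at 30 labels/s: (1 × 3600 + 54 × 60 + 10) × 30 + 15 = 205515.
Minute boundaries passed: 114; those not divisible by 10: 114 − 11 = 103; dropped labels = 2 × 103 = 206.
Actual frame index = 205515 − 206 = 205309.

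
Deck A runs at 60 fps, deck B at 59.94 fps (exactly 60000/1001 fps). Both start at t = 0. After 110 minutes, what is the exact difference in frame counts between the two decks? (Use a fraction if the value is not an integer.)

110 min = 6600 s.
A emits 60 × 6600 = 396000 frames; B emits 60000/1001 × 6600 = 36000000/91.
Difference = 36000/91 frames (≈ 395.6044); B is behind A.

36000/91 frames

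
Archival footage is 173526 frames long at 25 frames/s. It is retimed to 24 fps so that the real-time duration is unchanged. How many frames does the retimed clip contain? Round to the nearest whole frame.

166585 frames

Frames at target rate = 173526 × (24) / (25) = 4164624/25 ≈ 166584.960.
Nearest whole frame: 166585.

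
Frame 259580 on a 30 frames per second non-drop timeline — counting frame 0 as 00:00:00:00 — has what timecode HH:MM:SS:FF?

259580 ÷ 30 = 8652 full seconds, remainder 20 frames.
8652 s = 2 h 24 min 12 s.
Timecode: 02:24:12:20.

02:24:12:20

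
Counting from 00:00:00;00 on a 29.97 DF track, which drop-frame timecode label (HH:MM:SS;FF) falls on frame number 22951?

00:12:45;23

Each 10-minute DF block holds 10 × 60 × 30 − 9 × 2 = 17982 frames. 22951 ÷ 17982 → 1 full block, remainder 4969.
Within the partial block the first minute is 1800 frames and each further minute 1798, so 2 further minute boundaries passed. Total skipped labels = 18 × 1 + 2 × 2 = 22.
Non-drop label index = 22951 + 22 = 22973; at 30 labels/s that is 00:12:45:23, i.e. DF 00:12:45;23.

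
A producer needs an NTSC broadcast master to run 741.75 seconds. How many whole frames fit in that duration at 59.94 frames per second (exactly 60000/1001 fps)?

44460 frames

Frames = 741.75 × 60000/1001 = 44505000/1001 ≈ 44460.5395.
Complete frames: 44460.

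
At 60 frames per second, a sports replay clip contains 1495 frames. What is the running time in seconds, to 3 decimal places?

24.917 seconds

Running time = 1495 × 1/60 = 299/12 s ≈ 24.917 s.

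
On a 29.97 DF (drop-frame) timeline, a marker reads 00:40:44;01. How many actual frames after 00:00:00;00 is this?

73249

Complete 10-minute blocks: 4, each 17982 frames → 71928.
Remaining 0 whole minutes in the current block: 0 frames.
Within the current minute: 44 × 30 + 1 = 1321. Total = 71928 + 0 + 1321 = 73249.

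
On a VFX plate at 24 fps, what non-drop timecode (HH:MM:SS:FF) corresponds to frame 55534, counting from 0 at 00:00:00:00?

55534 ÷ 24 = 2313 full seconds, remainder 22 frames.
2313 s = 0 h 38 min 33 s.
Timecode: 00:38:33:22.

00:38:33:22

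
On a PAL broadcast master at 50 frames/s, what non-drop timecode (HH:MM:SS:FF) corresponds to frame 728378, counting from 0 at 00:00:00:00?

04:02:47:28

728378 ÷ 50 = 14567 full seconds, remainder 28 frames.
14567 s = 4 h 2 min 47 s.
Timecode: 04:02:47:28.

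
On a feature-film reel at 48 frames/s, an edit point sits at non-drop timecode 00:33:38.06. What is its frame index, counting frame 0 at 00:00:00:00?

96870

Total seconds to the label: (0 × 3600 + 33 × 60 + 38) = 2018.
Frame index = 2018 × 48 + 6 = 96870.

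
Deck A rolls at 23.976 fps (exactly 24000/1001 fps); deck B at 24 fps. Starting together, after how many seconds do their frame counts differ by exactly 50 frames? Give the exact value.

The gap grows by |24 − 24000/1001| = 24/1001 frames per second.
Time for a 50-frame gap: 50 ÷ (24/1001) = 25025/12 s.

25025/12 seconds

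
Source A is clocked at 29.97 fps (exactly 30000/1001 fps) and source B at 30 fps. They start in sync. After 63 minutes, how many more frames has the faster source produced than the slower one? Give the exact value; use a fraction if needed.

16200/143 frames

63 min = 3780 s.
A emits 30000/1001 × 3780 = 16200000/143 frames; B emits 30 × 3780 = 113400.
Difference = 16200/143 frames (≈ 113.2867); B is ahead of A.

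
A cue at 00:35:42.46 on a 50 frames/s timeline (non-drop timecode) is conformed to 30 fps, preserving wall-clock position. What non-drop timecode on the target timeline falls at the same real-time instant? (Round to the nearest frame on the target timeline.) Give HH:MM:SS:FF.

00:35:42:28

Source frame index: (0×3600 + 35×60 + 42) × 50 + 46 = 107146.
Real time: 107146 / (50) = 53573/25 s.
Target frame: (53573/25) × (30) = 321438/5 ≈ 64287.600 → 64288.
At 30 labels/s: frame 64288 → 00:35:42:28.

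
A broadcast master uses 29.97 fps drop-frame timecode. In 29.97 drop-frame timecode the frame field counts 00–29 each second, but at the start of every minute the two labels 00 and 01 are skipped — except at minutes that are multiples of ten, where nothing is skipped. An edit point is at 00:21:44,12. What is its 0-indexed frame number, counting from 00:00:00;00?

39094

Complete 10-minute blocks: 2, each 17982 frames → 35964.
Remaining 1 whole minute in the current block: 1800 + 0 × 1798 = 1800 frames.
Within the current minute: 44 × 30 + 12 − 2 = 1330 (labels ;00/;01 skipped at this minute). Total = 35964 + 1800 + 1330 = 39094.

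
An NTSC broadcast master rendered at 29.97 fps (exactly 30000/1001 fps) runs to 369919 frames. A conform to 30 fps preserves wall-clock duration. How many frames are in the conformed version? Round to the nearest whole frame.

370289 frames

Frames at target rate = 369919 × (30) / (30000/1001) = 370288919/1000 ≈ 370288.919.
Nearest whole frame: 370289.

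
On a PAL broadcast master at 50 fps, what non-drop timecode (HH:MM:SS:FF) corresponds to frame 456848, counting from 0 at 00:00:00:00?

456848 ÷ 50 = 9136 full seconds, remainder 48 frames.
9136 s = 2 h 32 min 16 s.
Timecode: 02:32:16:48.

02:32:16:48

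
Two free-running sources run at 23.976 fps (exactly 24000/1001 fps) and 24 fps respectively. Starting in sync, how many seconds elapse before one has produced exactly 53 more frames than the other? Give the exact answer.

The gap grows by |24 − 24000/1001| = 24/1001 frames per second.
Time for a 53-frame gap: 53 ÷ (24/1001) = 53053/24 s.

53053/24 seconds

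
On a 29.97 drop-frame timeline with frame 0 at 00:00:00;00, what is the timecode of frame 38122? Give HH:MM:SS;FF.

00:21:12;00

Ten DF minutes hold 17982 frames, so frame 38122 lies in block 2 (frames 35964–53945) with 2158 frames into that block.
The block's first minute is 1800 frames and the rest 1798 each; 2158 frames reaches minute 1, so 2 × 18 + 1 × 2 = 38 labels have been skipped so far.
Adding those back, label number 38122 + 38 = 38160 at 30 labels/s is 1272 s + 0 f = 0 h 21 min 12 s frame 0, i.e. 00:21:12;00.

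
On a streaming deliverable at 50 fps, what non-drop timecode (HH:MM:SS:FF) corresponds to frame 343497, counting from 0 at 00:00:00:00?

01:54:29:47

343497 ÷ 50 = 6869 full seconds, remainder 47 frames.
6869 s = 1 h 54 min 29 s.
Timecode: 01:54:29:47.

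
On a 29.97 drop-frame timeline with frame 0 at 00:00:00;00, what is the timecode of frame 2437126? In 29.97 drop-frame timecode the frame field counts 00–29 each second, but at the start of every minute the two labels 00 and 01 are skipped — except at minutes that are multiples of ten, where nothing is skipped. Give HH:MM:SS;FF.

Ten DF minutes hold 17982 frames, so frame 2437126 lies in block 135 (frames 2427570–2445551) with 9556 frames into that block.
The block's first minute is 1800 frames and the rest 1798 each; 9556 frames reaches minute 5, so 135 × 18 + 5 × 2 = 2440 labels have been skipped so far.
Adding those back, label number 2437126 + 2440 = 2439566 at 30 labels/s is 81318 s + 26 f = 22 h 35 min 18 s frame 26, i.e. 22:35:18;26.

22:35:18;26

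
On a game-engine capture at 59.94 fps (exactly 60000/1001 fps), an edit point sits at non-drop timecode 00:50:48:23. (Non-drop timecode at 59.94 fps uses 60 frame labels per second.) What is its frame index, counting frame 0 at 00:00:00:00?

Total seconds to the label: (0 × 3600 + 50 × 60 + 48) = 3048.
Frame index = 3048 × 60 + 23 = 182903.

182903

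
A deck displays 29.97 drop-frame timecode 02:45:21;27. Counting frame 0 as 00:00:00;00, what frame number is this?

Complete 10-minute blocks: 16, each 17982 frames → 287712.
Remaining 5 whole minutes in the current block: 1800 + 4 × 1798 = 8992 frames.
Within the current minute: 21 × 30 + 27 − 2 = 655 (labels ;00/;01 skipped at this minute). Total = 287712 + 8992 + 655 = 297359.

297359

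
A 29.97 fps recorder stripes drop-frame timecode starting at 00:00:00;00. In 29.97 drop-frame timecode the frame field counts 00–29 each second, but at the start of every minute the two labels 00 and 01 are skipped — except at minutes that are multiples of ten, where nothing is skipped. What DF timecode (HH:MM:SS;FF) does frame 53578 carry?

00:29:47;22

Ten DF minutes hold 17982 frames, so frame 53578 lies in block 2 (frames 35964–53945) with 17614 frames into that block.
The block's first minute is 1800 frames and the rest 1798 each; 17614 frames reaches minute 9, so 2 × 18 + 9 × 2 = 54 labels have been skipped so far.
Adding those back, label number 53578 + 54 = 53632 at 30 labels/s is 1787 s + 22 f = 0 h 29 min 47 s frame 22, i.e. 00:29:47;22.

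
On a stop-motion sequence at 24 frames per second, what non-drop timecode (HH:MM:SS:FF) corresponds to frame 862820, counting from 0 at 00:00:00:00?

09:59:10:20

862820 ÷ 24 = 35950 full seconds, remainder 20 frames.
35950 s = 9 h 59 min 10 s.
Timecode: 09:59:10:20.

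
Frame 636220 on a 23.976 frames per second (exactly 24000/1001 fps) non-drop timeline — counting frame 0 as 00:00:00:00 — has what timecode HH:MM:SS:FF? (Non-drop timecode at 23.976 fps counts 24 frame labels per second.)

07:21:49:04

636220 ÷ 24 = 26509 full seconds, remainder 4 frames.
26509 s = 7 h 21 min 49 s.
Timecode: 07:21:49:04.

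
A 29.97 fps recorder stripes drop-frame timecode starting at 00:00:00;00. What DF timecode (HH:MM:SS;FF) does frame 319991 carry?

Ten DF minutes hold 17982 frames, so frame 319991 lies in block 17 (frames 305694–323675) with 14297 frames into that block.
The block's first minute is 1800 frames and the rest 1798 each; 14297 frames reaches minute 7, so 17 × 18 + 7 × 2 = 320 labels have been skipped so far.
Adding those back, label number 319991 + 320 = 320311 at 30 labels/s is 10677 s + 1 f = 2 h 57 min 57 s frame 1, i.e. 02:57:57;01.

02:57:57;01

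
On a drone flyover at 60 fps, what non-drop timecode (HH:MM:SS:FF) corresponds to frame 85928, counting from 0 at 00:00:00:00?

00:23:52:08

85928 ÷ 60 = 1432 full seconds, remainder 8 frames.
1432 s = 0 h 23 min 52 s.
Timecode: 00:23:52:08.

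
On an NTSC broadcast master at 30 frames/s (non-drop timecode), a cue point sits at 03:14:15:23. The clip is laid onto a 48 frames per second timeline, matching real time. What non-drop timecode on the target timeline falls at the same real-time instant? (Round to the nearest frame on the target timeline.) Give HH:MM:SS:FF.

03:14:15:37

Source frame index: (3×3600 + 14×60 + 15) × 30 + 23 = 349673.
Real time: 349673 / (30) = 349673/30 s.
Target frame: (349673/30) × (48) = 2797384/5 ≈ 559476.800 → 559477.
At 48 labels/s: frame 559477 → 03:14:15:37.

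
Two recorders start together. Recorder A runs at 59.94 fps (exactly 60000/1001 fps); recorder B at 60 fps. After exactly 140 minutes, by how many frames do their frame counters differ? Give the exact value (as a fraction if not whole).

72000/143 frames

140 min = 8400 s.
A emits 60000/1001 × 8400 = 72000000/143 frames; B emits 60 × 8400 = 504000.
Difference = 72000/143 frames (≈ 503.4965); B is ahead of A.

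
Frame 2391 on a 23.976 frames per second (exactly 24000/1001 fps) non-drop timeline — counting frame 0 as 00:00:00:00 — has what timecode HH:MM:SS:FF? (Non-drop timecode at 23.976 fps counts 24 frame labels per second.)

2391 ÷ 24 = 99 full seconds, remainder 15 frames.
99 s = 0 h 1 min 39 s.
Timecode: 00:01:39:15.

00:01:39:15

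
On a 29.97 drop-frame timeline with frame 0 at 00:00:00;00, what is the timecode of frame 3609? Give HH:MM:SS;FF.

Each 10-minute DF block holds 10 × 60 × 30 − 9 × 2 = 17982 frames. 3609 ÷ 17982 → 0 full blocks, remainder 3609.
Within the partial block the first minute is 1800 frames and each further minute 1798, so 2 further minute boundaries passed. Total skipped labels = 18 × 0 + 2 × 2 = 4.
Non-drop label index = 3609 + 4 = 3613; at 30 labels/s that is 00:02:00:13, i.e. DF 00:02:00;13.

00:02:00;13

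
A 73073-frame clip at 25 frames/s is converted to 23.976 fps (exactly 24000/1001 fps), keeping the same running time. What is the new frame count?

Target frames = source frames × (target rate / source rate) = 73073 × (24000/1001)/(25) = 73073 × 960/1001 = 70080.

70080 frames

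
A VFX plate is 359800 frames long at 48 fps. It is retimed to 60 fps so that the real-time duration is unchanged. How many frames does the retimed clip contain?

Target frames = source frames × (target rate / source rate) = 359800 × (60)/(48) = 359800 × 5/4 = 449750.

449750 frames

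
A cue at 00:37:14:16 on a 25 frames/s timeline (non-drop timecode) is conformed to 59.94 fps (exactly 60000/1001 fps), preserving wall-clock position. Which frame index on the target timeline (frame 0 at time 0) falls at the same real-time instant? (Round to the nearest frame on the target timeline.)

frame 133944

Source frame index: (0×3600 + 37×60 + 14) × 25 + 16 = 55866.
Real time: 55866 / (25) = 55866/25 s.
Target frame: (55866/25) × (60000/1001) = 134078400/1001 ≈ 133944.456 → 133944.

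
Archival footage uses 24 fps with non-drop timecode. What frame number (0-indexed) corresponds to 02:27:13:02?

Total seconds to the label: (2 × 3600 + 27 × 60 + 13) = 8833.
Frame index = 8833 × 24 + 2 = 211994.

211994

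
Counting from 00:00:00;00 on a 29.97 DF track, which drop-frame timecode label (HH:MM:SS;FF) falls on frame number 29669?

Each 10-minute DF block holds 10 × 60 × 30 − 9 × 2 = 17982 frames. 29669 ÷ 17982 → 1 full block, remainder 11687.
Within the partial block the first minute is 1800 frames and each further minute 1798, so 6 further minute boundaries passed. Total skipped labels = 18 × 1 + 2 × 6 = 30.
Non-drop label index = 29669 + 30 = 29699; at 30 labels/s that is 00:16:29:29, i.e. DF 00:16:29;29.

00:16:29;29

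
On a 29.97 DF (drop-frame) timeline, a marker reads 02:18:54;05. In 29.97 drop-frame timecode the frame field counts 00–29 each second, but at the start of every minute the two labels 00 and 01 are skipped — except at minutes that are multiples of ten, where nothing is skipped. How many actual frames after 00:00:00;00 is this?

As if non-drop at 30 labels/s: (2 × 3600 + 18 × 60 + 54) × 30 + 5 = 250025.
Minute boundaries passed: 138; those not divisible by 10: 138 − 13 = 125; dropped labels = 2 × 125 = 250.
Actual frame index = 250025 − 250 = 249775.

249775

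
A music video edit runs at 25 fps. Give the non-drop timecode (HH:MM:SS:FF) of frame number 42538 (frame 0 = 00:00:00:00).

00:28:21:13

42538 ÷ 25 = 1701 full seconds, remainder 13 frames.
1701 s = 0 h 28 min 21 s.
Timecode: 00:28:21:13.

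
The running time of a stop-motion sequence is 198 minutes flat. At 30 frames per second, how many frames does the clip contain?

198 min = 11880 s.
Frames = 11880 × 30 = 356400.

356400 frames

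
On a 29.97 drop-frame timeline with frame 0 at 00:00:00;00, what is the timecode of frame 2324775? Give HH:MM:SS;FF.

Ten DF minutes hold 17982 frames, so frame 2324775 lies in block 129 (frames 2319678–2337659) with 5097 frames into that block.
The block's first minute is 1800 frames and the rest 1798 each; 5097 frames reaches minute 2, so 129 × 18 + 2 × 2 = 2326 labels have been skipped so far.
Adding those back, label number 2324775 + 2326 = 2327101 at 30 labels/s is 77570 s + 1 f = 21 h 32 min 50 s frame 1, i.e. 21:32:50;01.

21:32:50;01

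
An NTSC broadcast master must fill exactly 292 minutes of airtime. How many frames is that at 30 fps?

525600 frames

292 min = 17520 s.
Frames = 17520 × 30 = 525600.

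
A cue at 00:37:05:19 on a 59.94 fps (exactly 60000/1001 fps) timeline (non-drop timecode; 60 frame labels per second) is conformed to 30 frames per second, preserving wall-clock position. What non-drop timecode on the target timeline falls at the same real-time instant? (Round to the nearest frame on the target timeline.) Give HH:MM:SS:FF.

Source frame index: (0×3600 + 37×60 + 5) × 60 + 19 = 133519.
Real time: 133519 / (60000/1001) = 133652519/60000 s.
Target frame: (133652519/60000) × (30) = 133652519/2000 ≈ 66826.260 → 66826.
At 30 labels/s: frame 66826 → 00:37:07:16.

00:37:07:16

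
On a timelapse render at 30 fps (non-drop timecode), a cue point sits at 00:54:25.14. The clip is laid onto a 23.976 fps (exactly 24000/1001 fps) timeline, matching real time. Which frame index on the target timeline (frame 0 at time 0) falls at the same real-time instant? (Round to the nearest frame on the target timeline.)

Source frame index: (0×3600 + 54×60 + 25) × 30 + 14 = 97964.
Real time: 97964 / (30) = 48982/15 s.
Target frame: (48982/15) × (24000/1001) = 78371200/1001 ≈ 78292.907 → 78293.

frame 78293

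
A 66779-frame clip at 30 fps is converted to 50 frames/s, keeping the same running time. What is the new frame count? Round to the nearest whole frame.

111298 frames

Frames at target rate = 66779 × (50) / (30) = 333895/3 ≈ 111298.333.
Nearest whole frame: 111298.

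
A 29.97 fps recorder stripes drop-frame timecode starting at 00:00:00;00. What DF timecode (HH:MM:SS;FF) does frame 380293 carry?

Each 10-minute DF block holds 10 × 60 × 30 − 9 × 2 = 17982 frames. 380293 ÷ 17982 → 21 full blocks, remainder 2671.
Within the partial block the first minute is 1800 frames and each further minute 1798, so 1 further minute boundary passed. Total skipped labels = 18 × 21 + 2 × 1 = 380.
Non-drop label index = 380293 + 380 = 380673; at 30 labels/s that is 03:31:29:03, i.e. DF 03:31:29;03.

03:31:29;03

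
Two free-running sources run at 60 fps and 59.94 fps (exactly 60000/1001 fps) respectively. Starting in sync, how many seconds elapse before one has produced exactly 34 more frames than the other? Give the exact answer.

17017/30 seconds

The gap grows by |60000/1001 − 60| = 60/1001 frames per second.
Time for a 34-frame gap: 34 ÷ (60/1001) = 17017/30 s.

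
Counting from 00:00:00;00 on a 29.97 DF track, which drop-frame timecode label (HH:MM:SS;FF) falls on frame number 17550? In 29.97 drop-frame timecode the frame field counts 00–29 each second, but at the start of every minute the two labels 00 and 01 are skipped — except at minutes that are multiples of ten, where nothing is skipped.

Each 10-minute DF block holds 10 × 60 × 30 − 9 × 2 = 17982 frames. 17550 ÷ 17982 → 0 full blocks, remainder 17550.
Within the partial block the first minute is 1800 frames and each further minute 1798, so 9 further minute boundaries passed. Total skipped labels = 18 × 0 + 2 × 9 = 18.
Non-drop label index = 17550 + 18 = 17568; at 30 labels/s that is 00:09:45:18, i.e. DF 00:09:45;18.

00:09:45;18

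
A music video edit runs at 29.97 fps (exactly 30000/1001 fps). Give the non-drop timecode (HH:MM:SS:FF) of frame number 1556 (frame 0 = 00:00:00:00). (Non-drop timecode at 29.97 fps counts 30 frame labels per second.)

00:00:51:26

1556 ÷ 30 = 51 full seconds, remainder 26 frames.
51 s = 0 h 0 min 51 s.
Timecode: 00:00:51:26.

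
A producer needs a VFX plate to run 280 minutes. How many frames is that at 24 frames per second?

280 min = 16800 s.
Frames = 16800 × 24 = 403200.

403200 frames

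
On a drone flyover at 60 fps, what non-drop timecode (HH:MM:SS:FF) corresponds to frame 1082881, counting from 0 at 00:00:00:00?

05:00:48:01

1082881 ÷ 60 = 18048 full seconds, remainder 1 frame.
18048 s = 5 h 0 min 48 s.
Timecode: 05:00:48:01.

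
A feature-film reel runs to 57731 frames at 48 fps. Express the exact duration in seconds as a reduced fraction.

57731/48 seconds

Running time = 57731 ÷ (48) = 57731 × 1/48 = 57731/48 s.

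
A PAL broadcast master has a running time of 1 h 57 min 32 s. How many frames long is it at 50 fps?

352600 frames

1 h 57 min 32 s = 7052 s.
Frames = 7052 × 50 = 352600.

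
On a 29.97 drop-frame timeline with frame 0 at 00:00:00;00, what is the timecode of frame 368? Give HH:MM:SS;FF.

00:00:12;08

Each 10-minute DF block holds 10 × 60 × 30 − 9 × 2 = 17982 frames. 368 ÷ 17982 → 0 full blocks, remainder 368.
Within the partial block the first minute is 1800 frames and each further minute 1798, so 0 further minute boundaries passed. Total skipped labels = 18 × 0 + 2 × 0 = 0.
Non-drop label index = 368 + 0 = 368; at 30 labels/s that is 00:00:12:08, i.e. DF 00:00:12;08.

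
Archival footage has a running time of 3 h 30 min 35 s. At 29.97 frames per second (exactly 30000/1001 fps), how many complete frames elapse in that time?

378671 frames

3 h 30 min 35 s = 12635 s.
Frames = 12635 × 30000/1001 = 54150000/143 ≈ 378671.3287.
Complete frames: 378671.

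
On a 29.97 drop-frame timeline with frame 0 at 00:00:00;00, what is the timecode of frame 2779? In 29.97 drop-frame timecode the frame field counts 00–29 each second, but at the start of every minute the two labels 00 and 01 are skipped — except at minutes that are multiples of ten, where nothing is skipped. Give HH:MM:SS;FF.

00:01:32;21

Each 10-minute DF block holds 10 × 60 × 30 − 9 × 2 = 17982 frames. 2779 ÷ 17982 → 0 full blocks, remainder 2779.
Within the partial block the first minute is 1800 frames and each further minute 1798, so 1 further minute boundary passed. Total skipped labels = 18 × 0 + 2 × 1 = 2.
Non-drop label index = 2779 + 2 = 2781; at 30 labels/s that is 00:01:32:21, i.e. DF 00:01:32;21.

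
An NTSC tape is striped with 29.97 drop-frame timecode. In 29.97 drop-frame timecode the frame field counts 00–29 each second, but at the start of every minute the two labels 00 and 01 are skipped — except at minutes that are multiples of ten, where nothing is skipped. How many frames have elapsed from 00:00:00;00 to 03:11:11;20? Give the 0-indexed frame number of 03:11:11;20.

343806

Complete 10-minute blocks: 19, each 17982 frames → 341658.
Remaining 1 whole minute in the current block: 1800 + 0 × 1798 = 1800 frames.
Within the current minute: 11 × 30 + 20 − 2 = 348 (labels ;00/;01 skipped at this minute). Total = 341658 + 1800 + 348 = 343806.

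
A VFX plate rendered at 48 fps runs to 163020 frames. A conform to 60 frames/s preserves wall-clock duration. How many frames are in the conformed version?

Target frames = source frames × (target rate / source rate) = 163020 × (60)/(48) = 163020 × 5/4 = 203775.

203775 frames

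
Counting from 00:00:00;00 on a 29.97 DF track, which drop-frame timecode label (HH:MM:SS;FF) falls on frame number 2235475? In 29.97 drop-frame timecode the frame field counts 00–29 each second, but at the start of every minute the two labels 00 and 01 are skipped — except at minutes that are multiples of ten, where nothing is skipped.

20:43:10;13

Each 10-minute DF block holds 10 × 60 × 30 − 9 × 2 = 17982 frames. 2235475 ÷ 17982 → 124 full blocks, remainder 5707.
Within the partial block the first minute is 1800 frames and each further minute 1798, so 3 further minute boundaries passed. Total skipped labels = 18 × 124 + 2 × 3 = 2238.
Non-drop label index = 2235475 + 2238 = 2237713; at 30 labels/s that is 20:43:10:13, i.e. DF 20:43:10;13.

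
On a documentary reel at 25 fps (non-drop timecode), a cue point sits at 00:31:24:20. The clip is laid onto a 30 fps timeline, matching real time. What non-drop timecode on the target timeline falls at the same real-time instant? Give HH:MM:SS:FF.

00:31:24:24

Source frame index: (0×3600 + 31×60 + 24) × 25 + 20 = 47120.
Real time: 47120 / (25) = 9424/5 s.
Target frame: (9424/5) × (30) = 56544.
At 30 labels/s: frame 56544 → 00:31:24:24.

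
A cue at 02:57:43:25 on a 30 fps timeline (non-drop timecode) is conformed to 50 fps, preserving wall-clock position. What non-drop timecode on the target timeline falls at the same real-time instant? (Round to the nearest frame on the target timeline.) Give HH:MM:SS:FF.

02:57:43:42

Source frame index: (2×3600 + 57×60 + 43) × 30 + 25 = 319915.
Real time: 319915 / (30) = 63983/6 s.
Target frame: (63983/6) × (50) = 1599575/3 ≈ 533191.667 → 533192.
At 50 labels/s: frame 533192 → 02:57:43:42.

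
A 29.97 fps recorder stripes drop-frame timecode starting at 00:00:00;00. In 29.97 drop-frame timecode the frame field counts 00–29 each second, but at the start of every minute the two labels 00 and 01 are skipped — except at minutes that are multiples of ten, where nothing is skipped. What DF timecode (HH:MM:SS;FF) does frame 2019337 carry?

18:42:58;17

Ten DF minutes hold 17982 frames, so frame 2019337 lies in block 112 (frames 2013984–2031965) with 5353 frames into that block.
The block's first minute is 1800 frames and the rest 1798 each; 5353 frames reaches minute 2, so 112 × 18 + 2 × 2 = 2020 labels have been skipped so far.
Adding those back, label number 2019337 + 2020 = 2021357 at 30 labels/s is 67378 s + 17 f = 18 h 42 min 58 s frame 17, i.e. 18:42:58;17.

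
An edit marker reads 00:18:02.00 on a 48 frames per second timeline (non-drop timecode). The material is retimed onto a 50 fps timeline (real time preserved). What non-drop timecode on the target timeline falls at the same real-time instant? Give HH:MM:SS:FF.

00:18:02:00

Source frame index: (0×3600 + 18×60 + 2) × 48 + 0 = 51936.
Real time: 51936 / (48) = 1082 s.
Target frame: (1082) × (50) = 54100.
At 50 labels/s: frame 54100 → 00:18:02:00.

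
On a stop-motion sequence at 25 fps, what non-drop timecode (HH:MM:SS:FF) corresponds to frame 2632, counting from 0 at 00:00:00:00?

2632 ÷ 25 = 105 full seconds, remainder 7 frames.
105 s = 0 h 1 min 45 s.
Timecode: 00:01:45:07.

00:01:45:07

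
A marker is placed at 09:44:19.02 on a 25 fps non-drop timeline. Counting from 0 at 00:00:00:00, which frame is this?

frame 876477

Total seconds to the label: (9 × 3600 + 44 × 60 + 19) = 35059.
Frame index = 35059 × 25 + 2 = 876477.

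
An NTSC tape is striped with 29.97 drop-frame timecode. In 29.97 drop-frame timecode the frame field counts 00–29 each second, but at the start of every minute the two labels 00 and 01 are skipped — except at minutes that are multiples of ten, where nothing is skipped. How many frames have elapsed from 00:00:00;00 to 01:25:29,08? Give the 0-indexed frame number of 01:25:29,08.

Complete 10-minute blocks: 8, each 17982 frames → 143856.
Remaining 5 whole minutes in the current block: 1800 + 4 × 1798 = 8992 frames.
Within the current minute: 29 × 30 + 8 − 2 = 876 (labels ;00/;01 skipped at this minute). Total = 143856 + 8992 + 876 = 153724.

153724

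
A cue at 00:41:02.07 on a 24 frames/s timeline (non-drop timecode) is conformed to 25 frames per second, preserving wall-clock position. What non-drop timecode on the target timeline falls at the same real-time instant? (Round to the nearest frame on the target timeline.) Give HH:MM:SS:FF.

00:41:02:07

Source frame index: (0×3600 + 41×60 + 2) × 24 + 7 = 59095.
Real time: 59095 / (24) = 59095/24 s.
Target frame: (59095/24) × (25) = 1477375/24 ≈ 61557.292 → 61557.
At 25 labels/s: frame 61557 → 00:41:02:07.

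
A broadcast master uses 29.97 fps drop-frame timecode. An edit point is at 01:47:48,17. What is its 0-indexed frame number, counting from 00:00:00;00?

Complete 10-minute blocks: 10, each 17982 frames → 179820.
Remaining 7 whole minutes in the current block: 1800 + 6 × 1798 = 12588 frames.
Within the current minute: 48 × 30 + 17 − 2 = 1455 (labels ;00/;01 skipped at this minute). Total = 179820 + 12588 + 1455 = 193863.

193863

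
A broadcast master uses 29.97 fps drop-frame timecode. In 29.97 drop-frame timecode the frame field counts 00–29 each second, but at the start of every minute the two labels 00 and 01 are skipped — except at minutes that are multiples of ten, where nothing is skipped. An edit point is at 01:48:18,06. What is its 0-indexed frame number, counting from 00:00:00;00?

Complete 10-minute blocks: 10, each 17982 frames → 179820.
Remaining 8 whole minutes in the current block: 1800 + 7 × 1798 = 14386 frames.
Within the current minute: 18 × 30 + 6 − 2 = 544 (labels ;00/;01 skipped at this minute). Total = 179820 + 14386 + 544 = 194750.

194750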